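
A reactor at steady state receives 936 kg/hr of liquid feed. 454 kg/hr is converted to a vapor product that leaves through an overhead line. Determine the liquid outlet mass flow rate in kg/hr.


Steady-state mass balance on the main outlet: F_out = F_in - F_removed
F_out = 936 - 454
F_out = 482 kg/hr


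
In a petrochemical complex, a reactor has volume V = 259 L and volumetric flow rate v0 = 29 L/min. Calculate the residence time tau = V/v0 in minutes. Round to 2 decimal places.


tau = V / v0
tau = 259 / 29
tau = 8.93 min


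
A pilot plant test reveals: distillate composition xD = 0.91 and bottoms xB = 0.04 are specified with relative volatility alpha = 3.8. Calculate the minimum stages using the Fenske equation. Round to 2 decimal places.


N_min = ln((xD*(1-xB))/(xB*(1-xD))) / ln(alpha)
Numerator inside ln: 0.8736 / 0.0036 = 242.666667
ln(242.666667) = 5.491689
ln(alpha) = ln(3.8) = 1.335001
N_min = 5.491689 / 1.335001 = 4.11


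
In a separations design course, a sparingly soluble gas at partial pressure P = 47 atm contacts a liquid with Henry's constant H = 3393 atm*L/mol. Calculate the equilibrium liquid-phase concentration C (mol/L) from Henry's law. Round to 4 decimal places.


C = P / H
C = 47 / 3393
C = 0.0139 mol/L


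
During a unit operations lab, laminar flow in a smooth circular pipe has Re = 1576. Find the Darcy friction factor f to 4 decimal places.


f = 64 / Re
f = 64 / 1576
f = 0.0406


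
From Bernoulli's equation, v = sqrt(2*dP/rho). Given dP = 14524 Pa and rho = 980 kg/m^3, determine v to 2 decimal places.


v = sqrt(2*dP/rho)
v = sqrt(2*14524/980)
v = sqrt(29.640816)
v = 5.44 m/s


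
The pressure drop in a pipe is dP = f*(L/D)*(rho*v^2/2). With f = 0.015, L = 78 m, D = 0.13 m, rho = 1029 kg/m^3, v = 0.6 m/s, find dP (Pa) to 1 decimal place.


dP = f * (L/D) * (rho*v^2/2)
dP = 0.015 * (78/0.13) * (1029*0.6^2/2)
L/D = 600.0
rho*v^2/2 = 1029*0.36/2 = 185.22
dP = 0.015 * 600.0 * 185.22
dP = 1667.0 Pa


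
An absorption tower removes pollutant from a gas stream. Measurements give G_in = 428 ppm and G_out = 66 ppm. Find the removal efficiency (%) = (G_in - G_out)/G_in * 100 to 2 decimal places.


Efficiency = (G_in - G_out) / G_in * 100%
Efficiency = (428 - 66) / 428 * 100
Efficiency = 362 / 428 * 100
Efficiency = 84.58%


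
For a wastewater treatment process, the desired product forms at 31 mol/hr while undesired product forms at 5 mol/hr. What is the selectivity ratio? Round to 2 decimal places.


S = desired product rate / undesired product rate
S = 31 / 5
S = 6.20


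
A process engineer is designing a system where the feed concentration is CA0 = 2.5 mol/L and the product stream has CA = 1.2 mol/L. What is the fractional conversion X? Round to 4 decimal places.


X = (CA0 - CA) / CA0
X = (2.5 - 1.2) / 2.5
X = 1.3 / 2.5
X = 0.5200


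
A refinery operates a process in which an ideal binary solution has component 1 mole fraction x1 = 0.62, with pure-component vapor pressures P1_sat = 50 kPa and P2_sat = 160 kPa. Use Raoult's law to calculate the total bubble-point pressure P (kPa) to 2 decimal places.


P = x1*P1_sat + x2*P2_sat
x2 = 1 - x1 = 1 - 0.62 = 0.38
P = 0.62*50 + 0.38*160
P = 31.0 + 60.8
P = 91.80 kPa


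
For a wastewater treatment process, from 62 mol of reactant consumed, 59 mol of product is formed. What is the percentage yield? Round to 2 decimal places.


Yield = (moles product / moles consumed) * 100%
Yield = (59 / 62) * 100
Yield = 0.9516 * 100
Yield = 95.16%


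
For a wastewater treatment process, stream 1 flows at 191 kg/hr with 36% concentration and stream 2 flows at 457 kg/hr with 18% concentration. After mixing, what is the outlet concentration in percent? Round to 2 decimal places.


Mass balance on solute: F1*x1 + F2*x2 = F3*x3
F3 = F1 + F2 = 191 + 457 = 648 kg/hr
x3 = (F1*x1 + F2*x2)/F3
x3 = (191*0.36 + 457*0.18) / 648
x3 = 23.31%


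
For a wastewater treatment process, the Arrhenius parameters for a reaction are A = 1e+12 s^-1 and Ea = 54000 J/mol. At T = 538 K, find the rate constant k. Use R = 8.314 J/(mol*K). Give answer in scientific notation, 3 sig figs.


k = A * exp(-Ea/(R*T))
k = 1e+12 * exp(-54000 / (8.314 * 538))
k = 1e+12 * exp(-12.072618)
k = 5.71e+06


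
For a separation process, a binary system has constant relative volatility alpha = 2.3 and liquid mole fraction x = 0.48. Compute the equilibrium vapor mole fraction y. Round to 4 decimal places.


y = alpha*x / (1 + (alpha-1)*x)
y = 2.3*0.48 / (1 + (2.3-1)*0.48)
y = 1.104 / (1 + 0.624)
y = 1.104 / 1.624
y = 0.6798


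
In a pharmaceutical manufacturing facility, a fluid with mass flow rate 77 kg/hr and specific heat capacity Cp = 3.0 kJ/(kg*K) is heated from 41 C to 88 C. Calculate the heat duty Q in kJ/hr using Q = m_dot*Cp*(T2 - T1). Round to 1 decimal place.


Q = m_dot * Cp * (T2 - T1)
Q = 77 * 3.0 * (88 - 41)
Q = 77 * 3.0 * 47
Q = 10857.0 kJ/hr


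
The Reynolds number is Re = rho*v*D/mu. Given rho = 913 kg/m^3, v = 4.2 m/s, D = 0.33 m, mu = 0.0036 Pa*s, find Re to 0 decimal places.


Re = rho * v * D / mu
Re = 913 * 4.2 * 0.33 / 0.0036
Re = 1265.418 / 0.0036
Re = 351505


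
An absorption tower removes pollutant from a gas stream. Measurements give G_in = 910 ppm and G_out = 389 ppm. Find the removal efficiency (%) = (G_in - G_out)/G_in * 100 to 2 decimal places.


Efficiency = (G_in - G_out) / G_in * 100%
Efficiency = (910 - 389) / 910 * 100
Efficiency = 521 / 910 * 100
Efficiency = 57.25%


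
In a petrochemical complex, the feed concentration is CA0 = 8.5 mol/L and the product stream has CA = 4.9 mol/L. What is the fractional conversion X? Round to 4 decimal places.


X = (CA0 - CA) / CA0
X = (8.5 - 4.9) / 8.5
X = 3.6 / 8.5
X = 0.4235


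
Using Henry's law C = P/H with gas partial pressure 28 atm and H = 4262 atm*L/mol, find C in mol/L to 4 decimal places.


C = P / H
C = 28 / 4262
C = 0.0066 mol/L


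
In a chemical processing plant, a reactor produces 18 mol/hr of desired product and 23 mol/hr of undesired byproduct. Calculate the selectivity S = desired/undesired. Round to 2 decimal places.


S = desired product rate / undesired product rate
S = 18 / 23
S = 0.78


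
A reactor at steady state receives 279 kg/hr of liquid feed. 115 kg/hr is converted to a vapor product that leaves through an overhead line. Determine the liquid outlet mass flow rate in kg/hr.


Steady-state mass balance on the main outlet: F_out = F_in - F_removed
F_out = 279 - 115
F_out = 164 kg/hr


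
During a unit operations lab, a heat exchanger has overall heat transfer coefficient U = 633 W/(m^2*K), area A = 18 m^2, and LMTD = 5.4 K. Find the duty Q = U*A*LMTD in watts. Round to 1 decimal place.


Q = U * A * LMTD
Q = 633 * 18 * 5.4
Q = 61527.6 W


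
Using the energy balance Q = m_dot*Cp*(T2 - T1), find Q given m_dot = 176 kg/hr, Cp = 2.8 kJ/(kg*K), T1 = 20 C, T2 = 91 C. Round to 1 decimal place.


Q = m_dot * Cp * (T2 - T1)
Q = 176 * 2.8 * (91 - 20)
Q = 176 * 2.8 * 71
Q = 34988.8 kJ/hr


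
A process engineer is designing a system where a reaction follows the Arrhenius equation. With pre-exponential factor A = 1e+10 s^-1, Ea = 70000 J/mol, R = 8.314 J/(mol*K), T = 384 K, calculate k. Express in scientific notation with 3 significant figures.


k = A * exp(-Ea/(R*T))
k = 1e+10 * exp(-70000 / (8.314 * 384))
k = 1e+10 * exp(-21.925868)
k = 3.00e+00


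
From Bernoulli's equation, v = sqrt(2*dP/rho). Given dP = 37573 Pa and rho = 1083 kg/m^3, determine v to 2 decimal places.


v = sqrt(2*dP/rho)
v = sqrt(2*37573/1083)
v = sqrt(69.386888)
v = 8.33 m/s


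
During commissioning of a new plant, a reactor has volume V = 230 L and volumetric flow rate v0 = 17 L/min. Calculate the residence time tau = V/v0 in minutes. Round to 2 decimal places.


tau = V / v0
tau = 230 / 17
tau = 13.53 min


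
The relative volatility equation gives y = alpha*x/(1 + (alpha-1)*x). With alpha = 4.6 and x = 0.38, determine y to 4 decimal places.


y = alpha*x / (1 + (alpha-1)*x)
y = 4.6*0.38 / (1 + (4.6-1)*0.38)
y = 1.748 / (1 + 1.368)
y = 1.748 / 2.368
y = 0.7382


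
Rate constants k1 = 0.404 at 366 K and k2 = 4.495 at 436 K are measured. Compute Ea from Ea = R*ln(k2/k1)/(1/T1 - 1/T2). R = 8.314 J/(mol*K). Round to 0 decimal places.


Ea = R * ln(k2/k1) / (1/T1 - 1/T2)
ln(k2/k1) = ln(4.495/0.404) = 2.4093061
1/T1 - 1/T2 = 1/366 - 1/436 = 0.000438662456
Ea = 8.314 * 2.4093061 / 0.000438662456
Ea = 45664 J/mol


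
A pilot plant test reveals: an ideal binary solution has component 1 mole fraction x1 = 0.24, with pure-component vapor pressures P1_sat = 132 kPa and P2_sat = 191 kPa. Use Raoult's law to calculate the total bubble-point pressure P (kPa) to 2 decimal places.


P = x1*P1_sat + x2*P2_sat
x2 = 1 - x1 = 1 - 0.24 = 0.76
P = 0.24*132 + 0.76*191
P = 31.68 + 145.16
P = 176.84 kPa


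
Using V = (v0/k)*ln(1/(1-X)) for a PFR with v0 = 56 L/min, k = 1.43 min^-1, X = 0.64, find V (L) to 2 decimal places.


V = (v0/k) * ln(1/(1-X))
V = (56/1.43) * ln(1/(1-0.64))
V = 39.160839 * ln(2.777778)
V = 39.160839 * 1.021651
V = 40.01 L


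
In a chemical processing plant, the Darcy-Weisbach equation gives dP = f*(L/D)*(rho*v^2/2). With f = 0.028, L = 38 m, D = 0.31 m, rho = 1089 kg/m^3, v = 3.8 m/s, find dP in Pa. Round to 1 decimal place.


dP = f * (L/D) * (rho*v^2/2)
dP = 0.028 * (38/0.31) * (1089*3.8^2/2)
L/D = 122.58064516
rho*v^2/2 = 1089*14.44/2 = 7862.58
dP = 0.028 * 122.58064516 * 7862.58
dP = 26986.4 Pa


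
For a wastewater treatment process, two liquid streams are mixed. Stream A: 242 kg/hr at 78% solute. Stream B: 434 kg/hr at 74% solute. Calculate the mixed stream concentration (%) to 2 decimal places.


Mass balance on solute: F1*x1 + F2*x2 = F3*x3
F3 = F1 + F2 = 242 + 434 = 676 kg/hr
x3 = (F1*x1 + F2*x2)/F3
x3 = (242*0.78 + 434*0.74) / 676
x3 = 75.43%


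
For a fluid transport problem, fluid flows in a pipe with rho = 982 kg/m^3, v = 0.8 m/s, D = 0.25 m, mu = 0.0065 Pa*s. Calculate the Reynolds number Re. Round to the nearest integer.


Re = rho * v * D / mu
Re = 982 * 0.8 * 0.25 / 0.0065
Re = 196.4 / 0.0065
Re = 30215


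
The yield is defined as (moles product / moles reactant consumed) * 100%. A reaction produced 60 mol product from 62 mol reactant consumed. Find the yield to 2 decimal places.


Yield = (moles product / moles consumed) * 100%
Yield = (60 / 62) * 100
Yield = 0.9677 * 100
Yield = 96.77%


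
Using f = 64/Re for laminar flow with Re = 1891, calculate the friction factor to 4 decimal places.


f = 64 / Re
f = 64 / 1891
f = 0.0338


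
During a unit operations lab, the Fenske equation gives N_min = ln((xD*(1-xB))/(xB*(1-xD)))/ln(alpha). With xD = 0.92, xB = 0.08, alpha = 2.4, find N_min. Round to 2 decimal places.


N_min = ln((xD*(1-xB))/(xB*(1-xD))) / ln(alpha)
Numerator inside ln: 0.8464 / 0.0064 = 132.25
ln(132.25) = 4.884694
ln(alpha) = ln(2.4) = 0.875469
N_min = 4.884694 / 0.875469 = 5.58


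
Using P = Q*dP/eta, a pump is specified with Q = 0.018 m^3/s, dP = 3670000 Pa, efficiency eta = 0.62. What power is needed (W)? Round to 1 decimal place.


P = Q * dP / eta
P = 0.018 * 3670000 / 0.62
P = 66060.0 / 0.62
P = 106548.4 W


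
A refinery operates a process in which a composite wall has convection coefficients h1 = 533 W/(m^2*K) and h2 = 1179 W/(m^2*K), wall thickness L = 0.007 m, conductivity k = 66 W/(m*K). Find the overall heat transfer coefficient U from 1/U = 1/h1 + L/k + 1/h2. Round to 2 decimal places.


1/U = 1/h1 + L/k + 1/h2
1/U = 1/533 + 0.007/66 + 1/1179
1/U = 0.0018761726 + 0.0001060606 + 0.0008481764
1/U = 0.0028304096
U = 353.31 W/(m^2*K)


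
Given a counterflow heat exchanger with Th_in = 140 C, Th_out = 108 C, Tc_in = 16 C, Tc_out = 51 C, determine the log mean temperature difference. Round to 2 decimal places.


dT1 = Th_in - Tc_out = 140 - 51 = 89
dT2 = Th_out - Tc_in = 108 - 16 = 92
LMTD = (dT1 - dT2) / ln(dT1/dT2)
LMTD = (89 - 92) / ln(89/92)
LMTD = 90.49 K


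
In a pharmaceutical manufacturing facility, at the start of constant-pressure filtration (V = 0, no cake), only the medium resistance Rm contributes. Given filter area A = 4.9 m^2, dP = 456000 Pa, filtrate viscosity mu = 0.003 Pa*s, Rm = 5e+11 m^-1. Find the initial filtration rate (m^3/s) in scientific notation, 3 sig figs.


rate = A * dP / (mu * Rm)
rate = 4.9 * 456000 / (0.003 * 5e+11)
rate = 2234400.0 / 1.500e+09
rate = 1.49e-03 m^3/s


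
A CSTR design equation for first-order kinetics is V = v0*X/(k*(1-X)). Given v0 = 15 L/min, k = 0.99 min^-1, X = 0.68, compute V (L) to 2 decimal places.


V = v0 * X / (k * (1 - X))
V = 15 * 0.68 / (0.99 * (1 - 0.68))
V = 10.2 / (0.99 * 0.32)
V = 10.2 / 0.3168
V = 32.20 L


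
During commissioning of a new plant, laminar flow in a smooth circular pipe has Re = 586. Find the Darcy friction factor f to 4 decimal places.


f = 64 / Re
f = 64 / 586
f = 0.1092


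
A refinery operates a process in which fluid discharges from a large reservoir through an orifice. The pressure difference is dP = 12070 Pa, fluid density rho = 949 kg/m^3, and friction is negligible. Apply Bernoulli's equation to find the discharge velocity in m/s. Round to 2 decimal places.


v = sqrt(2*dP/rho)
v = sqrt(2*12070/949)
v = sqrt(25.437302)
v = 5.04 m/s


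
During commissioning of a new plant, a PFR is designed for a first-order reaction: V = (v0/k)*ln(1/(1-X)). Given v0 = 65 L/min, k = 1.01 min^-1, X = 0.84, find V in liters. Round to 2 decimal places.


V = (v0/k) * ln(1/(1-X))
V = (65/1.01) * ln(1/(1-0.84))
V = 64.356436 * ln(6.25)
V = 64.356436 * 1.832581
V = 117.94 L


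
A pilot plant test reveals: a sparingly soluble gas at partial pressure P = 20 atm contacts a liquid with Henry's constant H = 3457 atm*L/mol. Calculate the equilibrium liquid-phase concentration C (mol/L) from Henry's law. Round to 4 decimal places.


C = P / H
C = 20 / 3457
C = 0.0058 mol/L


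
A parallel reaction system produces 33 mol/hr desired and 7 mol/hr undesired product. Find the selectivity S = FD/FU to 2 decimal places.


S = desired product rate / undesired product rate
S = 33 / 7
S = 4.71


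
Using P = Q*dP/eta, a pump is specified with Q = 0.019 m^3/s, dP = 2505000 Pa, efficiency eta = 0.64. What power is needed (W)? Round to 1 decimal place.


P = Q * dP / eta
P = 0.019 * 2505000 / 0.64
P = 47595.0 / 0.64
P = 74367.2 W


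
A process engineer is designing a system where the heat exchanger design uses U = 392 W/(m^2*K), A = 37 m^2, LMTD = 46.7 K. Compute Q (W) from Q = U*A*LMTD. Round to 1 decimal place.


Q = U * A * LMTD
Q = 392 * 37 * 46.7
Q = 677336.8 W


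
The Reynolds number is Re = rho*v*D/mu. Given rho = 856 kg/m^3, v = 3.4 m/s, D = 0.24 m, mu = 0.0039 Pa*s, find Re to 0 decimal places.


Re = rho * v * D / mu
Re = 856 * 3.4 * 0.24 / 0.0039
Re = 698.496 / 0.0039
Re = 179102


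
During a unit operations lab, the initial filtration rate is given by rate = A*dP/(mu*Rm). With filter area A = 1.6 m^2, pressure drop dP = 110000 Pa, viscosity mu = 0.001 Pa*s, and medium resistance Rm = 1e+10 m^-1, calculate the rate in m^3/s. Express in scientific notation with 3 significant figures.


rate = A * dP / (mu * Rm)
rate = 1.6 * 110000 / (0.001 * 1e+10)
rate = 176000.0 / 1.000e+07
rate = 1.76e-02 m^3/s


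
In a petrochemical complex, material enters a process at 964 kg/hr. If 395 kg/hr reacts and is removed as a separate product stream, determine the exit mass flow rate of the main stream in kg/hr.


Steady-state mass balance on the main outlet: F_out = F_in - F_removed
F_out = 964 - 395
F_out = 569 kg/hr


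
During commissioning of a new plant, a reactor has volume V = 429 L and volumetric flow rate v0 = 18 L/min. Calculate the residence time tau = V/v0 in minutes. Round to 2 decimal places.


tau = V / v0
tau = 429 / 18
tau = 23.83 min


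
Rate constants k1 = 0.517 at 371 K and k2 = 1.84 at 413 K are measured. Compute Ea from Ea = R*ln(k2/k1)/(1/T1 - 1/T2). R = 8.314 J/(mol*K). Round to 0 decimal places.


Ea = R * ln(k2/k1) / (1/T1 - 1/T2)
ln(k2/k1) = ln(1.84/0.517) = 1.269478
1/T1 - 1/T2 = 1/371 - 1/413 = 0.000274110284
Ea = 8.314 * 1.269478 / 0.000274110284
Ea = 38504 J/mol


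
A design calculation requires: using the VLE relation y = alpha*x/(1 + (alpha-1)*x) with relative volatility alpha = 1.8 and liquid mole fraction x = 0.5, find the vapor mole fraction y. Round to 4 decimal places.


y = alpha*x / (1 + (alpha-1)*x)
y = 1.8*0.5 / (1 + (1.8-1)*0.5)
y = 0.9 / (1 + 0.4)
y = 0.9 / 1.4
y = 0.6429


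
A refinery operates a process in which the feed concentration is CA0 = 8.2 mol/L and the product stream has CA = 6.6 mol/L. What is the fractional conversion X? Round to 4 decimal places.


X = (CA0 - CA) / CA0
X = (8.2 - 6.6) / 8.2
X = 1.6 / 8.2
X = 0.1951


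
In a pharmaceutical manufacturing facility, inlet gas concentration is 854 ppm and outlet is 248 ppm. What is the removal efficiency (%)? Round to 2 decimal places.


Efficiency = (G_in - G_out) / G_in * 100%
Efficiency = (854 - 248) / 854 * 100
Efficiency = 606 / 854 * 100
Efficiency = 70.96%


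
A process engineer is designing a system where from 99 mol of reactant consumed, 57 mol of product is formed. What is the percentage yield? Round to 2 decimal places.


Yield = (moles product / moles consumed) * 100%
Yield = (57 / 99) * 100
Yield = 0.5758 * 100
Yield = 57.58%


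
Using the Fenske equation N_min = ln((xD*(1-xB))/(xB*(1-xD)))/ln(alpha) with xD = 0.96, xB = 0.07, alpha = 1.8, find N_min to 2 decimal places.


N_min = ln((xD*(1-xB))/(xB*(1-xD))) / ln(alpha)
Numerator inside ln: 0.8928 / 0.0028 = 318.857143
ln(318.857143) = 5.764743
ln(alpha) = ln(1.8) = 0.587787
N_min = 5.764743 / 0.587787 = 9.81


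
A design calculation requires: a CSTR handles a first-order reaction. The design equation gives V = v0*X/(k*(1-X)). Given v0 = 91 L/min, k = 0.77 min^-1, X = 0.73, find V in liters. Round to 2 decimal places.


V = v0 * X / (k * (1 - X))
V = 91 * 0.73 / (0.77 * (1 - 0.73))
V = 66.43 / (0.77 * 0.27)
V = 66.43 / 0.2079
V = 319.53 L


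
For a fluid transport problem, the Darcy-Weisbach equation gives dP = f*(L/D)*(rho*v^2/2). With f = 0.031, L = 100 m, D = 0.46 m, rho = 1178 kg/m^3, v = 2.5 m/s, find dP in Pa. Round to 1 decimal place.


dP = f * (L/D) * (rho*v^2/2)
dP = 0.031 * (100/0.46) * (1178*2.5^2/2)
L/D = 217.39130435
rho*v^2/2 = 1178*6.25/2 = 3681.25
dP = 0.031 * 217.39130435 * 3681.25
dP = 24808.4 Pa


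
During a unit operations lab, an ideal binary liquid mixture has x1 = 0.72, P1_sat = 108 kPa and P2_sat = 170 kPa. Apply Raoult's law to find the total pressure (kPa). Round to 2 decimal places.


P = x1*P1_sat + x2*P2_sat
x2 = 1 - x1 = 1 - 0.72 = 0.28
P = 0.72*108 + 0.28*170
P = 77.76 + 47.6
P = 125.36 kPa


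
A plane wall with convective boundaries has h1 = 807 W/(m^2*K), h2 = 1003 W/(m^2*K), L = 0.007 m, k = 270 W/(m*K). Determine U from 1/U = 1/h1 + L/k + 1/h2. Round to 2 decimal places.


1/U = 1/h1 + L/k + 1/h2
1/U = 1/807 + 0.007/270 + 1/1003
1/U = 0.0012391574 + 2.59259e-05 + 0.000997009
1/U = 0.0022620923
U = 442.07 W/(m^2*K)


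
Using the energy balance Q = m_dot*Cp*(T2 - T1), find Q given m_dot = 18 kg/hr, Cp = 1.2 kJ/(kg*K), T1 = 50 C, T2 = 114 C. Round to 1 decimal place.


Q = m_dot * Cp * (T2 - T1)
Q = 18 * 1.2 * (114 - 50)
Q = 18 * 1.2 * 64
Q = 1382.4 kJ/hr


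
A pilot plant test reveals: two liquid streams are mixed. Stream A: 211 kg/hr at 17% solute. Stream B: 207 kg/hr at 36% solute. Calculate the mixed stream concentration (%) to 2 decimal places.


Mass balance on solute: F1*x1 + F2*x2 = F3*x3
F3 = F1 + F2 = 211 + 207 = 418 kg/hr
x3 = (F1*x1 + F2*x2)/F3
x3 = (211*0.17 + 207*0.36) / 418
x3 = 26.41%


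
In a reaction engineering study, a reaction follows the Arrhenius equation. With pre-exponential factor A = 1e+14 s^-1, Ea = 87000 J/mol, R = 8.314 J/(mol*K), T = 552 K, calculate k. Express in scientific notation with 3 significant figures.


k = A * exp(-Ea/(R*T))
k = 1e+14 * exp(-87000 / (8.314 * 552))
k = 1e+14 * exp(-18.957024)
k = 5.85e+05


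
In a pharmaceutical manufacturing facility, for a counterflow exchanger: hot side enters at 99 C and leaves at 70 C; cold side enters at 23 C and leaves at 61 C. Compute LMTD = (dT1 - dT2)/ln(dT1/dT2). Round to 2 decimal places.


dT1 = Th_in - Tc_out = 99 - 61 = 38
dT2 = Th_out - Tc_in = 70 - 23 = 47
LMTD = (dT1 - dT2) / ln(dT1/dT2)
LMTD = (38 - 47) / ln(38/47)
LMTD = 42.34 K


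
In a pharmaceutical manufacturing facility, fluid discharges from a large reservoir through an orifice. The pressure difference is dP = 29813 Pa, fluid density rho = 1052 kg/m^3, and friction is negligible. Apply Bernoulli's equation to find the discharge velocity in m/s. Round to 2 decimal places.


v = sqrt(2*dP/rho)
v = sqrt(2*29813/1052)
v = sqrt(56.678707)
v = 7.53 m/s


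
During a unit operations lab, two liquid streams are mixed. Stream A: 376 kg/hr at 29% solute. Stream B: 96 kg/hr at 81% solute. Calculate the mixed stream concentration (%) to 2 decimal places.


Mass balance on solute: F1*x1 + F2*x2 = F3*x3
F3 = F1 + F2 = 376 + 96 = 472 kg/hr
x3 = (F1*x1 + F2*x2)/F3
x3 = (376*0.29 + 96*0.81) / 472
x3 = 39.58%


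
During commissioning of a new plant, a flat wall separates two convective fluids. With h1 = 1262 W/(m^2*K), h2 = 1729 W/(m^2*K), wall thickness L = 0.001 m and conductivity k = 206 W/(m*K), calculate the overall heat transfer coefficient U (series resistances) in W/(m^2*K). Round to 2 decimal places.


1/U = 1/h1 + L/k + 1/h2
1/U = 1/1262 + 0.001/206 + 1/1729
1/U = 0.000792393 + 4.8544e-06 + 0.000578369
1/U = 0.0013756164
U = 726.95 W/(m^2*K)


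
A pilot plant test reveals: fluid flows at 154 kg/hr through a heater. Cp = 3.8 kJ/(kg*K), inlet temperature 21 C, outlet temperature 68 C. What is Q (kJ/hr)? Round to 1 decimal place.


Q = m_dot * Cp * (T2 - T1)
Q = 154 * 3.8 * (68 - 21)
Q = 154 * 3.8 * 47
Q = 27504.4 kJ/hr


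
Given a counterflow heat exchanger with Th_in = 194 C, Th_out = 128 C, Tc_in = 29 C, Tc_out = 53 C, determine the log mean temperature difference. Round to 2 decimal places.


dT1 = Th_in - Tc_out = 194 - 53 = 141
dT2 = Th_out - Tc_in = 128 - 29 = 99
LMTD = (dT1 - dT2) / ln(dT1/dT2)
LMTD = (141 - 99) / ln(141/99)
LMTD = 118.76 K


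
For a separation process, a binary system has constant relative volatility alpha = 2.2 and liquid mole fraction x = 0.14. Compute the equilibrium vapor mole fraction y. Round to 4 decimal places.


y = alpha*x / (1 + (alpha-1)*x)
y = 2.2*0.14 / (1 + (2.2-1)*0.14)
y = 0.308 / (1 + 0.168)
y = 0.308 / 1.168
y = 0.2637


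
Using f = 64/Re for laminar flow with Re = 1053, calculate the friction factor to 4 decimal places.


f = 64 / Re
f = 64 / 1053
f = 0.0608


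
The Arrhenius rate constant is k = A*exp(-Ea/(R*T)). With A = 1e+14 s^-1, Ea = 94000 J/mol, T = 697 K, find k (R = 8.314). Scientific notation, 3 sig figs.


k = A * exp(-Ea/(R*T))
k = 1e+14 * exp(-94000 / (8.314 * 697))
k = 1e+14 * exp(-16.221278)
k = 9.02e+06


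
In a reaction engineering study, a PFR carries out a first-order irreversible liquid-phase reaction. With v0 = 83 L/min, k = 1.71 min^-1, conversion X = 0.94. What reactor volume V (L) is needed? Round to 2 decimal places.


V = (v0/k) * ln(1/(1-X))
V = (83/1.71) * ln(1/(1-0.94))
V = 48.538012 * ln(16.666667)
V = 48.538012 * 2.813411
V = 136.56 L


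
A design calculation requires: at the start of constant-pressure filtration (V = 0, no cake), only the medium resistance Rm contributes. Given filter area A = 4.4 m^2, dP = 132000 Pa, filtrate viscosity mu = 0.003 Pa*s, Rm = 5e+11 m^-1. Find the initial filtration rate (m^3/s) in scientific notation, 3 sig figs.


rate = A * dP / (mu * Rm)
rate = 4.4 * 132000 / (0.003 * 5e+11)
rate = 580800.0 / 1.500e+09
rate = 3.87e-04 m^3/s


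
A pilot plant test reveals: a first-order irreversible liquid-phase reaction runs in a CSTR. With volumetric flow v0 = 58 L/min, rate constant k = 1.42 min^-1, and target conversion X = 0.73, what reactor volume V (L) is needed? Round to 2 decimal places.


V = v0 * X / (k * (1 - X))
V = 58 * 0.73 / (1.42 * (1 - 0.73))
V = 42.34 / (1.42 * 0.27)
V = 42.34 / 0.3834
V = 110.43 L


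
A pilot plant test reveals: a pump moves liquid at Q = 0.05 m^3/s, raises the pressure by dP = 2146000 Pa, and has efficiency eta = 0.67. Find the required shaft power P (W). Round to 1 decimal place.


P = Q * dP / eta
P = 0.05 * 2146000 / 0.67
P = 107300.0 / 0.67
P = 160149.3 W


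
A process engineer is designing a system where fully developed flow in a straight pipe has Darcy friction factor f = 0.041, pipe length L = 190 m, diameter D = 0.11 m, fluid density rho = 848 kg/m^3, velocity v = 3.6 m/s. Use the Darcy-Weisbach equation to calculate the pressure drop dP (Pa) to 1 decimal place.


dP = f * (L/D) * (rho*v^2/2)
dP = 0.041 * (190/0.11) * (848*3.6^2/2)
L/D = 1727.27272727
rho*v^2/2 = 848*12.96/2 = 5495.04
dP = 0.041 * 1727.27272727 * 5495.04
dP = 389148.7 Pa


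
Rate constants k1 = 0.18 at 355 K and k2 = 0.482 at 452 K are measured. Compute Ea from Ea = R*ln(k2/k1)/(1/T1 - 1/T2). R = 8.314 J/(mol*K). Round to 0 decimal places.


Ea = R * ln(k2/k1) / (1/T1 - 1/T2)
ln(k2/k1) = ln(0.482/0.18) = 0.9849873
1/T1 - 1/T2 = 1/355 - 1/452 = 0.000604512028
Ea = 8.314 * 0.9849873 / 0.000604512028
Ea = 13547 J/mol


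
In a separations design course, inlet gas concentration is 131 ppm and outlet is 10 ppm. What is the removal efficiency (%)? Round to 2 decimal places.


Efficiency = (G_in - G_out) / G_in * 100%
Efficiency = (131 - 10) / 131 * 100
Efficiency = 121 / 131 * 100
Efficiency = 92.37%


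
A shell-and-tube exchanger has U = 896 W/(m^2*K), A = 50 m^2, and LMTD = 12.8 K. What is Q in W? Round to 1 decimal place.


Q = U * A * LMTD
Q = 896 * 50 * 12.8
Q = 573440.0 W


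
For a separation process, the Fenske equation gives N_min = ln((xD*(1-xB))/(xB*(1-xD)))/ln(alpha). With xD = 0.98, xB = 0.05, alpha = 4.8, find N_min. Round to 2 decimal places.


N_min = ln((xD*(1-xB))/(xB*(1-xD))) / ln(alpha)
Numerator inside ln: 0.931 / 0.001 = 931.0
ln(931.0) = 6.836259
ln(alpha) = ln(4.8) = 1.568616
N_min = 6.836259 / 1.568616 = 4.36


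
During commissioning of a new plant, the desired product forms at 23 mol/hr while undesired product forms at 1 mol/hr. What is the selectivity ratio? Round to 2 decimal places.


S = desired product rate / undesired product rate
S = 23 / 1
S = 23.00


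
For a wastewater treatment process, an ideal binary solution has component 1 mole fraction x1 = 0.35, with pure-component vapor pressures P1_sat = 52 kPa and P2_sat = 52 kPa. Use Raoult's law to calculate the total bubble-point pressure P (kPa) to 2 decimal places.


P = x1*P1_sat + x2*P2_sat
x2 = 1 - x1 = 1 - 0.35 = 0.65
P = 0.35*52 + 0.65*52
P = 18.2 + 33.8
P = 52.00 kPa


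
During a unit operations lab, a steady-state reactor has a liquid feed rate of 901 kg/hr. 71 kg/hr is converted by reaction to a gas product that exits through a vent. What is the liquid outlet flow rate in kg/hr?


Steady-state mass balance on the main outlet: F_out = F_in - F_removed
F_out = 901 - 71
F_out = 830 kg/hr


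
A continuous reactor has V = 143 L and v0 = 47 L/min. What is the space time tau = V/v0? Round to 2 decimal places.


tau = V / v0
tau = 143 / 47
tau = 3.04 min


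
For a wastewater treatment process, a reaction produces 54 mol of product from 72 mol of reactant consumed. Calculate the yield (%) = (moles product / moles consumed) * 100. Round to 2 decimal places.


Yield = (moles product / moles consumed) * 100%
Yield = (54 / 72) * 100
Yield = 0.75 * 100
Yield = 75.00%


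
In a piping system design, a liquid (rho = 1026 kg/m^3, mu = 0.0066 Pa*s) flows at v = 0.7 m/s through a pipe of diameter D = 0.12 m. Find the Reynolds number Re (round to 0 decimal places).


Re = rho * v * D / mu
Re = 1026 * 0.7 * 0.12 / 0.0066
Re = 86.184 / 0.0066
Re = 13058


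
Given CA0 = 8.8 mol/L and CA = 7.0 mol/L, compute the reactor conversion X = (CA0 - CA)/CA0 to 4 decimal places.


X = (CA0 - CA) / CA0
X = (8.8 - 7.0) / 8.8
X = 1.8 / 8.8
X = 0.2045


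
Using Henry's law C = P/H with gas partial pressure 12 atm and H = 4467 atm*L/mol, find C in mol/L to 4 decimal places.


C = P / H
C = 12 / 4467
C = 0.0027 mol/L


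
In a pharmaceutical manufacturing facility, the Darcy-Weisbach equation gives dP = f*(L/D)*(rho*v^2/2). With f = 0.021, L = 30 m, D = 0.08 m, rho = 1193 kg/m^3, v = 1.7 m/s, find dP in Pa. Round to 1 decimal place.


dP = f * (L/D) * (rho*v^2/2)
dP = 0.021 * (30/0.08) * (1193*1.7^2/2)
L/D = 375.0
rho*v^2/2 = 1193*2.89/2 = 1723.885
dP = 0.021 * 375.0 * 1723.885
dP = 13575.6 Pa


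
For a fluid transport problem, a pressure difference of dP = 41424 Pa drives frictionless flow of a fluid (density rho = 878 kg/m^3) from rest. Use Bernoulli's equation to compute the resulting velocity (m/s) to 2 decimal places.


v = sqrt(2*dP/rho)
v = sqrt(2*41424/878)
v = sqrt(94.359909)
v = 9.71 m/s


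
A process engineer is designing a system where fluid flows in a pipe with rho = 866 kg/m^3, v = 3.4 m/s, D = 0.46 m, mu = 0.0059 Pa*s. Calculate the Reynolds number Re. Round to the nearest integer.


Re = rho * v * D / mu
Re = 866 * 3.4 * 0.46 / 0.0059
Re = 1354.424 / 0.0059
Re = 229563


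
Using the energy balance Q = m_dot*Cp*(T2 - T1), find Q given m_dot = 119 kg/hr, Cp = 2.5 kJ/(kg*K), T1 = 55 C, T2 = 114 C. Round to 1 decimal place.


Q = m_dot * Cp * (T2 - T1)
Q = 119 * 2.5 * (114 - 55)
Q = 119 * 2.5 * 59
Q = 17552.5 kJ/hr


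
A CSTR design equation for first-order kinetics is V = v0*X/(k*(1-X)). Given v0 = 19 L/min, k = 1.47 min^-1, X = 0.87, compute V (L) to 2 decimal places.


V = v0 * X / (k * (1 - X))
V = 19 * 0.87 / (1.47 * (1 - 0.87))
V = 16.53 / (1.47 * 0.13)
V = 16.53 / 0.1911
V = 86.50 L


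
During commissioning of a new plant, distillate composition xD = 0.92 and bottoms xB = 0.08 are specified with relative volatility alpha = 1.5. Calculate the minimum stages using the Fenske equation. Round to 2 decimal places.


N_min = ln((xD*(1-xB))/(xB*(1-xD))) / ln(alpha)
Numerator inside ln: 0.8464 / 0.0064 = 132.25
ln(132.25) = 4.884694
ln(alpha) = ln(1.5) = 0.405465
N_min = 4.884694 / 0.405465 = 12.05


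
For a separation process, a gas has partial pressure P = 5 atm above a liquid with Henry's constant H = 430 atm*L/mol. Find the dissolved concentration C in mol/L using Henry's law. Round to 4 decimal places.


C = P / H
C = 5 / 430
C = 0.0116 mol/L


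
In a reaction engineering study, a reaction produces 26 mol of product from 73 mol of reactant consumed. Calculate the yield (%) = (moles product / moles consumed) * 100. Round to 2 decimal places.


Yield = (moles product / moles consumed) * 100%
Yield = (26 / 73) * 100
Yield = 0.3562 * 100
Yield = 35.62%


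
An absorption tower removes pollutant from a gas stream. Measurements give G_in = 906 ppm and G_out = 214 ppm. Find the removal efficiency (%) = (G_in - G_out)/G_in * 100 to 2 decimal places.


Efficiency = (G_in - G_out) / G_in * 100%
Efficiency = (906 - 214) / 906 * 100
Efficiency = 692 / 906 * 100
Efficiency = 76.38%


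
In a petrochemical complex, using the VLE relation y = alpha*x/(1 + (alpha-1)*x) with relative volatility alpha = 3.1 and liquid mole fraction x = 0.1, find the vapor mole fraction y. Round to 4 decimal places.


y = alpha*x / (1 + (alpha-1)*x)
y = 3.1*0.1 / (1 + (3.1-1)*0.1)
y = 0.31 / (1 + 0.21)
y = 0.31 / 1.21
y = 0.2562


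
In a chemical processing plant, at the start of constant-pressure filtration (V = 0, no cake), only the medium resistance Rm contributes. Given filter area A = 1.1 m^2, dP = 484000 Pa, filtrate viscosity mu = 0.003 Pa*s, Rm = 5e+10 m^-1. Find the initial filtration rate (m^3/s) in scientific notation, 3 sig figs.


rate = A * dP / (mu * Rm)
rate = 1.1 * 484000 / (0.003 * 5e+10)
rate = 532400.0 / 1.500e+08
rate = 3.55e-03 m^3/s


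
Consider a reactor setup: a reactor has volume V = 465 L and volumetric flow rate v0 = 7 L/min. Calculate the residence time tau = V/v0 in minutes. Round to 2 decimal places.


tau = V / v0
tau = 465 / 7
tau = 66.43 min


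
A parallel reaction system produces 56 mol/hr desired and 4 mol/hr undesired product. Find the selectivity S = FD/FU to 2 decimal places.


S = desired product rate / undesired product rate
S = 56 / 4
S = 14.00


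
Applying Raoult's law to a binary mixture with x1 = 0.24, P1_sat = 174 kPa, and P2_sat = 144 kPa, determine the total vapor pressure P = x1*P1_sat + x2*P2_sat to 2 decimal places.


P = x1*P1_sat + x2*P2_sat
x2 = 1 - x1 = 1 - 0.24 = 0.76
P = 0.24*174 + 0.76*144
P = 41.76 + 109.44
P = 151.20 kPa


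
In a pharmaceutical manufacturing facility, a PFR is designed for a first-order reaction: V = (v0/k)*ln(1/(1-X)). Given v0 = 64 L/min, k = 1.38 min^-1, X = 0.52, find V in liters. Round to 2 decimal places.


V = (v0/k) * ln(1/(1-X))
V = (64/1.38) * ln(1/(1-0.52))
V = 46.376812 * ln(2.083333)
V = 46.376812 * 0.733969
V = 34.04 L


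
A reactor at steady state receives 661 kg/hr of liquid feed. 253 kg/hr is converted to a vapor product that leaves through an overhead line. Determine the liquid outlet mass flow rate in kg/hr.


Steady-state mass balance on the main outlet: F_out = F_in - F_removed
F_out = 661 - 253
F_out = 408 kg/hr


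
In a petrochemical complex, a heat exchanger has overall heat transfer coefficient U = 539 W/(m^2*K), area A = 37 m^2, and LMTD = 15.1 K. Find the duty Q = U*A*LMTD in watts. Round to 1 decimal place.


Q = U * A * LMTD
Q = 539 * 37 * 15.1
Q = 301139.3 W


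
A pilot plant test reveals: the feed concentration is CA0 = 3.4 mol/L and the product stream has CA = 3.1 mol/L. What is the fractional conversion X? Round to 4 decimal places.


X = (CA0 - CA) / CA0
X = (3.4 - 3.1) / 3.4
X = 0.3 / 3.4
X = 0.0882


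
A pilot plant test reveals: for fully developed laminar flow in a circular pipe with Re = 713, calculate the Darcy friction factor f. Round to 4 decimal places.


f = 64 / Re
f = 64 / 713
f = 0.0898


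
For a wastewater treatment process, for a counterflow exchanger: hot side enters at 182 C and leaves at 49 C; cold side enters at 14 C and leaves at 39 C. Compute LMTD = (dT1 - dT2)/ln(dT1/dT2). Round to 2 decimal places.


dT1 = Th_in - Tc_out = 182 - 39 = 143
dT2 = Th_out - Tc_in = 49 - 14 = 35
LMTD = (dT1 - dT2) / ln(dT1/dT2)
LMTD = (143 - 35) / ln(143/35)
LMTD = 76.73 K


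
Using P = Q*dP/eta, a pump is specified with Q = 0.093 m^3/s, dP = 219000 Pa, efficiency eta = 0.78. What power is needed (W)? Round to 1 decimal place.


P = Q * dP / eta
P = 0.093 * 219000 / 0.78
P = 20367.0 / 0.78
P = 26111.5 W


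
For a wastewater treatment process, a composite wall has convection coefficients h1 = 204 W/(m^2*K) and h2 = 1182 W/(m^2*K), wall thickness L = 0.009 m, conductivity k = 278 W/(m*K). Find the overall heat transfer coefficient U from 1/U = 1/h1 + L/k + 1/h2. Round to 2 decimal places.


1/U = 1/h1 + L/k + 1/h2
1/U = 1/204 + 0.009/278 + 1/1182
1/U = 0.0049019608 + 3.23741e-05 + 0.0008460237
1/U = 0.0057803586
U = 173.00 W/(m^2*K)


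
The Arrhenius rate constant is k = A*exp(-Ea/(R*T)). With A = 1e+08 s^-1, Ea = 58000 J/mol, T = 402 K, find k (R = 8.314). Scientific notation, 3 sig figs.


k = A * exp(-Ea/(R*T))
k = 1e+08 * exp(-58000 / (8.314 * 402))
k = 1e+08 * exp(-17.353693)
k = 2.91e+00


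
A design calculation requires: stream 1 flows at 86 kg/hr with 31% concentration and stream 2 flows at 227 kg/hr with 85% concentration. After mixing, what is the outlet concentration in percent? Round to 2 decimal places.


Mass balance on solute: F1*x1 + F2*x2 = F3*x3
F3 = F1 + F2 = 86 + 227 = 313 kg/hr
x3 = (F1*x1 + F2*x2)/F3
x3 = (86*0.31 + 227*0.85) / 313
x3 = 70.16%


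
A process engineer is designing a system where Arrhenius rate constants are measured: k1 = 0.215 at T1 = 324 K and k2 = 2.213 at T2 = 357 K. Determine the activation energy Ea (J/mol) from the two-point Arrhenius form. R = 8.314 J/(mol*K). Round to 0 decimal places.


Ea = R * ln(k2/k1) / (1/T1 - 1/T2)
ln(k2/k1) = ln(2.213/0.215) = 2.3314663
1/T1 - 1/T2 = 1/324 - 1/357 = 0.000285299305
Ea = 8.314 * 2.3314663 / 0.000285299305
Ea = 67942 J/mol


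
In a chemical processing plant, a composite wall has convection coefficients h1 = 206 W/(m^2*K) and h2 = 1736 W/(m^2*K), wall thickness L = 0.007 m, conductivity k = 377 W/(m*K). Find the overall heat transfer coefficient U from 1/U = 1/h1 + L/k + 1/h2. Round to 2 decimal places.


1/U = 1/h1 + L/k + 1/h2
1/U = 1/206 + 0.007/377 + 1/1736
1/U = 0.0048543689 + 1.85676e-05 + 0.0005760369
1/U = 0.0054489734
U = 183.52 W/(m^2*K)


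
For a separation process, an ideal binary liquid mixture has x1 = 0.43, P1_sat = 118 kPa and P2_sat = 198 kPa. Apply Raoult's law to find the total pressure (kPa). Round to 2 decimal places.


P = x1*P1_sat + x2*P2_sat
x2 = 1 - x1 = 1 - 0.43 = 0.57
P = 0.43*118 + 0.57*198
P = 50.74 + 112.86
P = 163.60 kPa


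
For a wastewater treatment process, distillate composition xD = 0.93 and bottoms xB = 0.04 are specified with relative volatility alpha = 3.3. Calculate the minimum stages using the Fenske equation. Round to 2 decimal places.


N_min = ln((xD*(1-xB))/(xB*(1-xD))) / ln(alpha)
Numerator inside ln: 0.8928 / 0.0028 = 318.857143
ln(318.857143) = 5.764743
ln(alpha) = ln(3.3) = 1.193922
N_min = 5.764743 / 1.193922 = 4.83


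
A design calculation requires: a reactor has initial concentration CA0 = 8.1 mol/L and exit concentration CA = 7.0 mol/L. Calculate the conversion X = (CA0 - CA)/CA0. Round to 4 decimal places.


X = (CA0 - CA) / CA0
X = (8.1 - 7.0) / 8.1
X = 1.1 / 8.1
X = 0.1358


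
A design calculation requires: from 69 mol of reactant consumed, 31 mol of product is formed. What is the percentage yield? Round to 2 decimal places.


Yield = (moles product / moles consumed) * 100%
Yield = (31 / 69) * 100
Yield = 0.4493 * 100
Yield = 44.93%


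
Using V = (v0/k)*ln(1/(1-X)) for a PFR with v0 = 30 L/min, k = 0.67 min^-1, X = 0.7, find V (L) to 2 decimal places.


V = (v0/k) * ln(1/(1-X))
V = (30/0.67) * ln(1/(1-0.7))
V = 44.776119 * ln(3.333333)
V = 44.776119 * 1.203973
V = 53.91 L


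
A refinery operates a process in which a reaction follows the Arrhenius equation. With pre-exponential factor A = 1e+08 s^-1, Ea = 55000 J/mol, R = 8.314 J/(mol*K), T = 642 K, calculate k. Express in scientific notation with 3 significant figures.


k = A * exp(-Ea/(R*T))
k = 1e+08 * exp(-55000 / (8.314 * 642))
k = 1e+08 * exp(-10.30428)
k = 3.35e+03


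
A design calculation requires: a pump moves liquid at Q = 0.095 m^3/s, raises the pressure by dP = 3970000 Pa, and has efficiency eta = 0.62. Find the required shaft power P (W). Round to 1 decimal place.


P = Q * dP / eta
P = 0.095 * 3970000 / 0.62
P = 377150.0 / 0.62
P = 608306.5 W


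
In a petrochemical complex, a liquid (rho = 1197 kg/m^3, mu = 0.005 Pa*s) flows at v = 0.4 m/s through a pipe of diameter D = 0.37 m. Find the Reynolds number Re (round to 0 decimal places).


Re = rho * v * D / mu
Re = 1197 * 0.4 * 0.37 / 0.005
Re = 177.156 / 0.005
Re = 35431


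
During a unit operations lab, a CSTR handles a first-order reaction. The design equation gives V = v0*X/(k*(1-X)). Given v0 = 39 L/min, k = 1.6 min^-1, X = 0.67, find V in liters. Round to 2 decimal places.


V = v0 * X / (k * (1 - X))
V = 39 * 0.67 / (1.6 * (1 - 0.67))
V = 26.13 / (1.6 * 0.33)
V = 26.13 / 0.528
V = 49.49 L


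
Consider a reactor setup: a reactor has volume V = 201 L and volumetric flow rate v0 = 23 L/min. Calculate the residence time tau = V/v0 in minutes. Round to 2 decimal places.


tau = V / v0
tau = 201 / 23
tau = 8.74 min


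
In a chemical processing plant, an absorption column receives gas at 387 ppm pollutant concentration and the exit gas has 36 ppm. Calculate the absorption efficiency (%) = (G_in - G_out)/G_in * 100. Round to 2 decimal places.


Efficiency = (G_in - G_out) / G_in * 100%
Efficiency = (387 - 36) / 387 * 100
Efficiency = 351 / 387 * 100
Efficiency = 90.70%
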